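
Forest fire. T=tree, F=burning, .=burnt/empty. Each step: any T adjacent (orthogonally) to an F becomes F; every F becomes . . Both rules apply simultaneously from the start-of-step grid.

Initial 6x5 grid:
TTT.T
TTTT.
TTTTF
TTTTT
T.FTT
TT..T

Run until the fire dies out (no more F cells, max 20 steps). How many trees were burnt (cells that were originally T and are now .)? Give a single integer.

Answer: 22

Derivation:
Step 1: +4 fires, +2 burnt (F count now 4)
Step 2: +5 fires, +4 burnt (F count now 5)
Step 3: +4 fires, +5 burnt (F count now 4)
Step 4: +4 fires, +4 burnt (F count now 4)
Step 5: +3 fires, +4 burnt (F count now 3)
Step 6: +2 fires, +3 burnt (F count now 2)
Step 7: +0 fires, +2 burnt (F count now 0)
Fire out after step 7
Initially T: 23, now '.': 29
Total burnt (originally-T cells now '.'): 22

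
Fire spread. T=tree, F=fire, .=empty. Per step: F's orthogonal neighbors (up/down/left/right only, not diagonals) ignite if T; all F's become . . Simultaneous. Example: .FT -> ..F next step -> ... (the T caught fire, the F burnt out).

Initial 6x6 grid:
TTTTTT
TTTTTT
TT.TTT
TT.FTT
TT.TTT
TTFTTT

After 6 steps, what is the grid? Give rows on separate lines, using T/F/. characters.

Step 1: 5 trees catch fire, 2 burn out
  TTTTTT
  TTTTTT
  TT.FTT
  TT..FT
  TT.FTT
  TF.FTT
Step 2: 7 trees catch fire, 5 burn out
  TTTTTT
  TTTFTT
  TT..FT
  TT...F
  TF..FT
  F...FT
Step 3: 8 trees catch fire, 7 burn out
  TTTFTT
  TTF.FT
  TT...F
  TF....
  F....F
  .....F
Step 4: 6 trees catch fire, 8 burn out
  TTF.FT
  TF...F
  TF....
  F.....
  ......
  ......
Step 5: 4 trees catch fire, 6 burn out
  TF...F
  F.....
  F.....
  ......
  ......
  ......
Step 6: 1 trees catch fire, 4 burn out
  F.....
  ......
  ......
  ......
  ......
  ......

F.....
......
......
......
......
......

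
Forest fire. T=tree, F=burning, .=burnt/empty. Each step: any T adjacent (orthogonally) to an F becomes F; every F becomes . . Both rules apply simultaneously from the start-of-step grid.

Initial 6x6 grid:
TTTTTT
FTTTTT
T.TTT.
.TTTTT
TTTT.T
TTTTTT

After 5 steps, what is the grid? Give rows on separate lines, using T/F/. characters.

Step 1: 3 trees catch fire, 1 burn out
  FTTTTT
  .FTTTT
  F.TTT.
  .TTTTT
  TTTT.T
  TTTTTT
Step 2: 2 trees catch fire, 3 burn out
  .FTTTT
  ..FTTT
  ..TTT.
  .TTTTT
  TTTT.T
  TTTTTT
Step 3: 3 trees catch fire, 2 burn out
  ..FTTT
  ...FTT
  ..FTT.
  .TTTTT
  TTTT.T
  TTTTTT
Step 4: 4 trees catch fire, 3 burn out
  ...FTT
  ....FT
  ...FT.
  .TFTTT
  TTTT.T
  TTTTTT
Step 5: 6 trees catch fire, 4 burn out
  ....FT
  .....F
  ....F.
  .F.FTT
  TTFT.T
  TTTTTT

....FT
.....F
....F.
.F.FTT
TTFT.T
TTTTTT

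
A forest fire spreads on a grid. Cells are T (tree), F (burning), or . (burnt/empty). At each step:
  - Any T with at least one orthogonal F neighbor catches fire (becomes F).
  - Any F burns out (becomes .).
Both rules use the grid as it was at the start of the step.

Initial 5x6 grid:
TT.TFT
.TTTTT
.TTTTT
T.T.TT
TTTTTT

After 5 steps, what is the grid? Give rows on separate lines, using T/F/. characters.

Step 1: 3 trees catch fire, 1 burn out
  TT.F.F
  .TTTFT
  .TTTTT
  T.T.TT
  TTTTTT
Step 2: 3 trees catch fire, 3 burn out
  TT....
  .TTF.F
  .TTTFT
  T.T.TT
  TTTTTT
Step 3: 4 trees catch fire, 3 burn out
  TT....
  .TF...
  .TTF.F
  T.T.FT
  TTTTTT
Step 4: 4 trees catch fire, 4 burn out
  TT....
  .F....
  .TF...
  T.T..F
  TTTTFT
Step 5: 5 trees catch fire, 4 burn out
  TF....
  ......
  .F....
  T.F...
  TTTF.F

TF....
......
.F....
T.F...
TTTF.F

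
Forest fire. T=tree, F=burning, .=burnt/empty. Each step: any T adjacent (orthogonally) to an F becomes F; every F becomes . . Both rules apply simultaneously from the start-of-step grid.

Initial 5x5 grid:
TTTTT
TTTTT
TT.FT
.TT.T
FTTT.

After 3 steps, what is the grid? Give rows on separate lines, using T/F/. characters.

Step 1: 3 trees catch fire, 2 burn out
  TTTTT
  TTTFT
  TT..F
  .TT.T
  .FTT.
Step 2: 6 trees catch fire, 3 burn out
  TTTFT
  TTF.F
  TT...
  .FT.F
  ..FT.
Step 3: 6 trees catch fire, 6 burn out
  TTF.F
  TF...
  TF...
  ..F..
  ...F.

TTF.F
TF...
TF...
..F..
...F.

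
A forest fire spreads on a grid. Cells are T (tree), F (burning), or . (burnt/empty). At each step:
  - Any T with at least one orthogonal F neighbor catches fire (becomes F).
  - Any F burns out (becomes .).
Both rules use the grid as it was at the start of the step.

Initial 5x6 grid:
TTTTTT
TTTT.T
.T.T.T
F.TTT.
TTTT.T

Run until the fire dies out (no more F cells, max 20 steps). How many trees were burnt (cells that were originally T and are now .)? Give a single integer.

Answer: 21

Derivation:
Step 1: +1 fires, +1 burnt (F count now 1)
Step 2: +1 fires, +1 burnt (F count now 1)
Step 3: +1 fires, +1 burnt (F count now 1)
Step 4: +2 fires, +1 burnt (F count now 2)
Step 5: +1 fires, +2 burnt (F count now 1)
Step 6: +2 fires, +1 burnt (F count now 2)
Step 7: +1 fires, +2 burnt (F count now 1)
Step 8: +2 fires, +1 burnt (F count now 2)
Step 9: +3 fires, +2 burnt (F count now 3)
Step 10: +4 fires, +3 burnt (F count now 4)
Step 11: +2 fires, +4 burnt (F count now 2)
Step 12: +1 fires, +2 burnt (F count now 1)
Step 13: +0 fires, +1 burnt (F count now 0)
Fire out after step 13
Initially T: 22, now '.': 29
Total burnt (originally-T cells now '.'): 21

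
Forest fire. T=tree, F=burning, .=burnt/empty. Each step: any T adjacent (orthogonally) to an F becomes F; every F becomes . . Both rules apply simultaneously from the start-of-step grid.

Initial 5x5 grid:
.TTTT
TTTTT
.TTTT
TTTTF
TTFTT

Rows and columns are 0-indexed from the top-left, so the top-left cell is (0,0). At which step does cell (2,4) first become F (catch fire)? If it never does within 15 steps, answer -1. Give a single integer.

Step 1: cell (2,4)='F' (+6 fires, +2 burnt)
  -> target ignites at step 1
Step 2: cell (2,4)='.' (+5 fires, +6 burnt)
Step 3: cell (2,4)='.' (+5 fires, +5 burnt)
Step 4: cell (2,4)='.' (+3 fires, +5 burnt)
Step 5: cell (2,4)='.' (+2 fires, +3 burnt)
Step 6: cell (2,4)='.' (+0 fires, +2 burnt)
  fire out at step 6

1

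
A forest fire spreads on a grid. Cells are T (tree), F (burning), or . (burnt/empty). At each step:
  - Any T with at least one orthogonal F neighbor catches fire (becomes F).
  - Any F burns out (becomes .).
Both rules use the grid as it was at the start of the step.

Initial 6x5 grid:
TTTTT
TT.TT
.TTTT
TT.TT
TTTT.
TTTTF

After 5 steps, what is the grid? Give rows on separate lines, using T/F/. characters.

Step 1: 1 trees catch fire, 1 burn out
  TTTTT
  TT.TT
  .TTTT
  TT.TT
  TTTT.
  TTTF.
Step 2: 2 trees catch fire, 1 burn out
  TTTTT
  TT.TT
  .TTTT
  TT.TT
  TTTF.
  TTF..
Step 3: 3 trees catch fire, 2 burn out
  TTTTT
  TT.TT
  .TTTT
  TT.FT
  TTF..
  TF...
Step 4: 4 trees catch fire, 3 burn out
  TTTTT
  TT.TT
  .TTFT
  TT..F
  TF...
  F....
Step 5: 5 trees catch fire, 4 burn out
  TTTTT
  TT.FT
  .TF.F
  TF...
  F....
  .....

TTTTT
TT.FT
.TF.F
TF...
F....
.....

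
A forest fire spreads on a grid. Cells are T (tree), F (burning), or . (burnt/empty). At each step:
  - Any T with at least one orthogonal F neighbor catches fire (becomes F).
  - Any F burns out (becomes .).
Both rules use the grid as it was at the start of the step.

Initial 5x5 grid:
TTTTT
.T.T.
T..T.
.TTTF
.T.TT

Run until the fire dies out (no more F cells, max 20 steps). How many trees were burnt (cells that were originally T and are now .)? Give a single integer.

Step 1: +2 fires, +1 burnt (F count now 2)
Step 2: +3 fires, +2 burnt (F count now 3)
Step 3: +2 fires, +3 burnt (F count now 2)
Step 4: +2 fires, +2 burnt (F count now 2)
Step 5: +2 fires, +2 burnt (F count now 2)
Step 6: +1 fires, +2 burnt (F count now 1)
Step 7: +2 fires, +1 burnt (F count now 2)
Step 8: +0 fires, +2 burnt (F count now 0)
Fire out after step 8
Initially T: 15, now '.': 24
Total burnt (originally-T cells now '.'): 14

Answer: 14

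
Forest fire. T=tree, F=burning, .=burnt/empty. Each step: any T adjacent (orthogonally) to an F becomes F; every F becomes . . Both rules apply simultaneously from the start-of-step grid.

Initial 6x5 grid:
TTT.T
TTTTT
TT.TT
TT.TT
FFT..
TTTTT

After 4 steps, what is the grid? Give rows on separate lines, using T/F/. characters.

Step 1: 5 trees catch fire, 2 burn out
  TTT.T
  TTTTT
  TT.TT
  FF.TT
  ..F..
  FFTTT
Step 2: 3 trees catch fire, 5 burn out
  TTT.T
  TTTTT
  FF.TT
  ...TT
  .....
  ..FTT
Step 3: 3 trees catch fire, 3 burn out
  TTT.T
  FFTTT
  ...TT
  ...TT
  .....
  ...FT
Step 4: 4 trees catch fire, 3 burn out
  FFT.T
  ..FTT
  ...TT
  ...TT
  .....
  ....F

FFT.T
..FTT
...TT
...TT
.....
....F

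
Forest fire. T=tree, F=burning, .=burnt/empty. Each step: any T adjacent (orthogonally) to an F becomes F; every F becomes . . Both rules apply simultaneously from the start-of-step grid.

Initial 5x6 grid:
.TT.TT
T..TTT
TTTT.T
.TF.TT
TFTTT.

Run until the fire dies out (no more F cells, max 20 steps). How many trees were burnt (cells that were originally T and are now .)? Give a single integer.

Step 1: +4 fires, +2 burnt (F count now 4)
Step 2: +3 fires, +4 burnt (F count now 3)
Step 3: +3 fires, +3 burnt (F count now 3)
Step 4: +3 fires, +3 burnt (F count now 3)
Step 5: +3 fires, +3 burnt (F count now 3)
Step 6: +2 fires, +3 burnt (F count now 2)
Step 7: +0 fires, +2 burnt (F count now 0)
Fire out after step 7
Initially T: 20, now '.': 28
Total burnt (originally-T cells now '.'): 18

Answer: 18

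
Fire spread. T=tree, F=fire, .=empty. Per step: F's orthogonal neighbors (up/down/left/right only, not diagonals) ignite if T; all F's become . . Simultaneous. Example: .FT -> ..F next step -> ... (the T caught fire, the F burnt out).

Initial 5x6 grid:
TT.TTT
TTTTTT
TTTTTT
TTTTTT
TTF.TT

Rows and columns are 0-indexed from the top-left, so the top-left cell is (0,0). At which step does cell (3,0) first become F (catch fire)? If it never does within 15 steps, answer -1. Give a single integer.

Step 1: cell (3,0)='T' (+2 fires, +1 burnt)
Step 2: cell (3,0)='T' (+4 fires, +2 burnt)
Step 3: cell (3,0)='F' (+5 fires, +4 burnt)
  -> target ignites at step 3
Step 4: cell (3,0)='.' (+6 fires, +5 burnt)
Step 5: cell (3,0)='.' (+6 fires, +6 burnt)
Step 6: cell (3,0)='.' (+3 fires, +6 burnt)
Step 7: cell (3,0)='.' (+1 fires, +3 burnt)
Step 8: cell (3,0)='.' (+0 fires, +1 burnt)
  fire out at step 8

3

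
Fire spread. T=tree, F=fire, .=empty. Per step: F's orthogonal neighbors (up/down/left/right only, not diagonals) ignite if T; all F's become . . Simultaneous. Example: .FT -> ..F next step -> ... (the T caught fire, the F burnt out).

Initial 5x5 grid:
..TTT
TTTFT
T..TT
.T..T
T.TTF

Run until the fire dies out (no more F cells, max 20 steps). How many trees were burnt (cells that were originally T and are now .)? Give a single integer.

Step 1: +6 fires, +2 burnt (F count now 6)
Step 2: +5 fires, +6 burnt (F count now 5)
Step 3: +1 fires, +5 burnt (F count now 1)
Step 4: +1 fires, +1 burnt (F count now 1)
Step 5: +0 fires, +1 burnt (F count now 0)
Fire out after step 5
Initially T: 15, now '.': 23
Total burnt (originally-T cells now '.'): 13

Answer: 13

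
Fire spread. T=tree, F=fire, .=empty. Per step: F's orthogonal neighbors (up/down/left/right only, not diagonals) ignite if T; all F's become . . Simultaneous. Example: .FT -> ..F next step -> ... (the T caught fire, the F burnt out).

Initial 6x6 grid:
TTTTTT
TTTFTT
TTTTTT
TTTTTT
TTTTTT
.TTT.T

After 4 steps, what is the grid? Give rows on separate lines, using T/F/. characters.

Step 1: 4 trees catch fire, 1 burn out
  TTTFTT
  TTF.FT
  TTTFTT
  TTTTTT
  TTTTTT
  .TTT.T
Step 2: 7 trees catch fire, 4 burn out
  TTF.FT
  TF...F
  TTF.FT
  TTTFTT
  TTTTTT
  .TTT.T
Step 3: 8 trees catch fire, 7 burn out
  TF...F
  F.....
  TF...F
  TTF.FT
  TTTFTT
  .TTT.T
Step 4: 7 trees catch fire, 8 burn out
  F.....
  ......
  F.....
  TF...F
  TTF.FT
  .TTF.T

F.....
......
F.....
TF...F
TTF.FT
.TTF.T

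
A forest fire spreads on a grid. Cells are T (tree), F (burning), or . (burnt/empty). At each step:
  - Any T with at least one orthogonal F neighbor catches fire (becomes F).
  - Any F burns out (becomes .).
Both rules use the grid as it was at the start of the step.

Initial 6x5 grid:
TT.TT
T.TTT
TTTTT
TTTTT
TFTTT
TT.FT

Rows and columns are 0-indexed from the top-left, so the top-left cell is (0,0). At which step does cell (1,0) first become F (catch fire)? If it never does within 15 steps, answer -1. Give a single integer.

Step 1: cell (1,0)='T' (+6 fires, +2 burnt)
Step 2: cell (1,0)='T' (+6 fires, +6 burnt)
Step 3: cell (1,0)='T' (+4 fires, +6 burnt)
Step 4: cell (1,0)='F' (+4 fires, +4 burnt)
  -> target ignites at step 4
Step 5: cell (1,0)='.' (+3 fires, +4 burnt)
Step 6: cell (1,0)='.' (+2 fires, +3 burnt)
Step 7: cell (1,0)='.' (+0 fires, +2 burnt)
  fire out at step 7

4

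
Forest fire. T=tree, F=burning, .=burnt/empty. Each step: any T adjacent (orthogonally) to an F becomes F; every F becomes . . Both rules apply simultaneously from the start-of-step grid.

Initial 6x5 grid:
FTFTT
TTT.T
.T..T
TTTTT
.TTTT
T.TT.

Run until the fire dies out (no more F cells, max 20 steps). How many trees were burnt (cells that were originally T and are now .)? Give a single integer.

Answer: 20

Derivation:
Step 1: +4 fires, +2 burnt (F count now 4)
Step 2: +2 fires, +4 burnt (F count now 2)
Step 3: +2 fires, +2 burnt (F count now 2)
Step 4: +2 fires, +2 burnt (F count now 2)
Step 5: +4 fires, +2 burnt (F count now 4)
Step 6: +3 fires, +4 burnt (F count now 3)
Step 7: +2 fires, +3 burnt (F count now 2)
Step 8: +1 fires, +2 burnt (F count now 1)
Step 9: +0 fires, +1 burnt (F count now 0)
Fire out after step 9
Initially T: 21, now '.': 29
Total burnt (originally-T cells now '.'): 20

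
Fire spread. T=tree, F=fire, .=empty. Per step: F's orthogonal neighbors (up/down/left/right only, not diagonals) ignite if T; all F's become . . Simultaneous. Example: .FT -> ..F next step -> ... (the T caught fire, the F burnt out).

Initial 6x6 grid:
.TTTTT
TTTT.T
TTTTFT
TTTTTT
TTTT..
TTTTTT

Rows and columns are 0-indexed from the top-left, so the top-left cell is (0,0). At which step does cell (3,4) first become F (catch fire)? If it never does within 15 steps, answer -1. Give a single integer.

Step 1: cell (3,4)='F' (+3 fires, +1 burnt)
  -> target ignites at step 1
Step 2: cell (3,4)='.' (+5 fires, +3 burnt)
Step 3: cell (3,4)='.' (+6 fires, +5 burnt)
Step 4: cell (3,4)='.' (+7 fires, +6 burnt)
Step 5: cell (3,4)='.' (+6 fires, +7 burnt)
Step 6: cell (3,4)='.' (+3 fires, +6 burnt)
Step 7: cell (3,4)='.' (+1 fires, +3 burnt)
Step 8: cell (3,4)='.' (+0 fires, +1 burnt)
  fire out at step 8

1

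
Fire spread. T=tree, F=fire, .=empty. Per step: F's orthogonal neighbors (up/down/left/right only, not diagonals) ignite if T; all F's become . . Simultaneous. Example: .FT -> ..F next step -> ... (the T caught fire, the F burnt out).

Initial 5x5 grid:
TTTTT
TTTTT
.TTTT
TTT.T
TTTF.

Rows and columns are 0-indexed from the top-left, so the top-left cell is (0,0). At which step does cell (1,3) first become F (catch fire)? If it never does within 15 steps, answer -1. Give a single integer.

Step 1: cell (1,3)='T' (+1 fires, +1 burnt)
Step 2: cell (1,3)='T' (+2 fires, +1 burnt)
Step 3: cell (1,3)='T' (+3 fires, +2 burnt)
Step 4: cell (1,3)='T' (+4 fires, +3 burnt)
Step 5: cell (1,3)='F' (+4 fires, +4 burnt)
  -> target ignites at step 5
Step 6: cell (1,3)='.' (+5 fires, +4 burnt)
Step 7: cell (1,3)='.' (+2 fires, +5 burnt)
Step 8: cell (1,3)='.' (+0 fires, +2 burnt)
  fire out at step 8

5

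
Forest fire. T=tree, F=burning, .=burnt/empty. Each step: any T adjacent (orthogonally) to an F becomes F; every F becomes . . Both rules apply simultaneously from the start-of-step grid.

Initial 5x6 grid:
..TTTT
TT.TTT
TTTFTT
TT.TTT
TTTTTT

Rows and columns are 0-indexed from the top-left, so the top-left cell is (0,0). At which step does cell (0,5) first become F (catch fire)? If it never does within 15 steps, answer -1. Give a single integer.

Step 1: cell (0,5)='T' (+4 fires, +1 burnt)
Step 2: cell (0,5)='T' (+6 fires, +4 burnt)
Step 3: cell (0,5)='T' (+9 fires, +6 burnt)
Step 4: cell (0,5)='F' (+5 fires, +9 burnt)
  -> target ignites at step 4
Step 5: cell (0,5)='.' (+1 fires, +5 burnt)
Step 6: cell (0,5)='.' (+0 fires, +1 burnt)
  fire out at step 6

4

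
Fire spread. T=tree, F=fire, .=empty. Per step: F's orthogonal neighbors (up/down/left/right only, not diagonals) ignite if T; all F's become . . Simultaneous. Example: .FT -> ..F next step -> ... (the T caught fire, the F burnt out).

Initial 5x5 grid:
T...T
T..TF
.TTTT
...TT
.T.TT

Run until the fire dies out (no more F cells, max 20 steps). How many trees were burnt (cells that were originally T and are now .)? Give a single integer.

Answer: 10

Derivation:
Step 1: +3 fires, +1 burnt (F count now 3)
Step 2: +2 fires, +3 burnt (F count now 2)
Step 3: +3 fires, +2 burnt (F count now 3)
Step 4: +2 fires, +3 burnt (F count now 2)
Step 5: +0 fires, +2 burnt (F count now 0)
Fire out after step 5
Initially T: 13, now '.': 22
Total burnt (originally-T cells now '.'): 10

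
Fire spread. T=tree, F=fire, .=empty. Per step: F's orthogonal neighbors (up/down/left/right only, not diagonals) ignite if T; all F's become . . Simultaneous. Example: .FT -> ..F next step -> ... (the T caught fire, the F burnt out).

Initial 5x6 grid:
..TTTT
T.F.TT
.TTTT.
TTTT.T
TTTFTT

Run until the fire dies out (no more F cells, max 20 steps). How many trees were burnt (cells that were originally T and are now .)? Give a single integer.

Answer: 20

Derivation:
Step 1: +5 fires, +2 burnt (F count now 5)
Step 2: +6 fires, +5 burnt (F count now 6)
Step 3: +5 fires, +6 burnt (F count now 5)
Step 4: +3 fires, +5 burnt (F count now 3)
Step 5: +1 fires, +3 burnt (F count now 1)
Step 6: +0 fires, +1 burnt (F count now 0)
Fire out after step 6
Initially T: 21, now '.': 29
Total burnt (originally-T cells now '.'): 20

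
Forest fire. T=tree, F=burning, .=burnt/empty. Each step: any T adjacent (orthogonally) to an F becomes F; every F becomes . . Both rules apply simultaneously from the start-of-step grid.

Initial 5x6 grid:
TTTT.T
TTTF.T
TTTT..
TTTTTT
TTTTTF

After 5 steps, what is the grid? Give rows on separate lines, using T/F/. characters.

Step 1: 5 trees catch fire, 2 burn out
  TTTF.T
  TTF..T
  TTTF..
  TTTTTF
  TTTTF.
Step 2: 6 trees catch fire, 5 burn out
  TTF..T
  TF...T
  TTF...
  TTTFF.
  TTTF..
Step 3: 5 trees catch fire, 6 burn out
  TF...T
  F....T
  TF....
  TTF...
  TTF...
Step 4: 4 trees catch fire, 5 burn out
  F....T
  .....T
  F.....
  TF....
  TF....
Step 5: 2 trees catch fire, 4 burn out
  .....T
  .....T
  ......
  F.....
  F.....

.....T
.....T
......
F.....
F.....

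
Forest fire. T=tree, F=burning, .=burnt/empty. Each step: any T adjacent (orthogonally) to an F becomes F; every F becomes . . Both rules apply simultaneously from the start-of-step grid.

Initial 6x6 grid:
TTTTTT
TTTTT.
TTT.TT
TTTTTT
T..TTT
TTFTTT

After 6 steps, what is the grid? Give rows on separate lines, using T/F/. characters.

Step 1: 2 trees catch fire, 1 burn out
  TTTTTT
  TTTTT.
  TTT.TT
  TTTTTT
  T..TTT
  TF.FTT
Step 2: 3 trees catch fire, 2 burn out
  TTTTTT
  TTTTT.
  TTT.TT
  TTTTTT
  T..FTT
  F...FT
Step 3: 4 trees catch fire, 3 burn out
  TTTTTT
  TTTTT.
  TTT.TT
  TTTFTT
  F...FT
  .....F
Step 4: 4 trees catch fire, 4 burn out
  TTTTTT
  TTTTT.
  TTT.TT
  FTF.FT
  .....F
  ......
Step 5: 5 trees catch fire, 4 burn out
  TTTTTT
  TTTTT.
  FTF.FT
  .F...F
  ......
  ......
Step 6: 5 trees catch fire, 5 burn out
  TTTTTT
  FTFTF.
  .F...F
  ......
  ......
  ......

TTTTTT
FTFTF.
.F...F
......
......
......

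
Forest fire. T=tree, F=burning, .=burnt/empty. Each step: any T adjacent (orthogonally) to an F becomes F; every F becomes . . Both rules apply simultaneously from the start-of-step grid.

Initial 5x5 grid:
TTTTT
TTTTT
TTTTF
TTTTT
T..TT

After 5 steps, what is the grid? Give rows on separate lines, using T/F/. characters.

Step 1: 3 trees catch fire, 1 burn out
  TTTTT
  TTTTF
  TTTF.
  TTTTF
  T..TT
Step 2: 5 trees catch fire, 3 burn out
  TTTTF
  TTTF.
  TTF..
  TTTF.
  T..TF
Step 3: 5 trees catch fire, 5 burn out
  TTTF.
  TTF..
  TF...
  TTF..
  T..F.
Step 4: 4 trees catch fire, 5 burn out
  TTF..
  TF...
  F....
  TF...
  T....
Step 5: 3 trees catch fire, 4 burn out
  TF...
  F....
  .....
  F....
  T....

TF...
F....
.....
F....
T....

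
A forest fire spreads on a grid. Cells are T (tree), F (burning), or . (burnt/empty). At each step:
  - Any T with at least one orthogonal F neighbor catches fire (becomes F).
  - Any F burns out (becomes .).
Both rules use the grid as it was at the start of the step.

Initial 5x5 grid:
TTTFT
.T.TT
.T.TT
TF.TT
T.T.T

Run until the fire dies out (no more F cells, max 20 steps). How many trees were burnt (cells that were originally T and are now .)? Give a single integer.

Answer: 15

Derivation:
Step 1: +5 fires, +2 burnt (F count now 5)
Step 2: +5 fires, +5 burnt (F count now 5)
Step 3: +3 fires, +5 burnt (F count now 3)
Step 4: +1 fires, +3 burnt (F count now 1)
Step 5: +1 fires, +1 burnt (F count now 1)
Step 6: +0 fires, +1 burnt (F count now 0)
Fire out after step 6
Initially T: 16, now '.': 24
Total burnt (originally-T cells now '.'): 15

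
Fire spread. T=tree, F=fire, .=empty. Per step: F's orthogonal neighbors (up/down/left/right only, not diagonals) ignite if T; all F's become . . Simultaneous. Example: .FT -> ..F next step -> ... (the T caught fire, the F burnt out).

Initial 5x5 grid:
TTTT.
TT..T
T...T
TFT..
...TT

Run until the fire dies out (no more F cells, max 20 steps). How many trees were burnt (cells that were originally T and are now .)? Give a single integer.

Answer: 9

Derivation:
Step 1: +2 fires, +1 burnt (F count now 2)
Step 2: +1 fires, +2 burnt (F count now 1)
Step 3: +1 fires, +1 burnt (F count now 1)
Step 4: +2 fires, +1 burnt (F count now 2)
Step 5: +1 fires, +2 burnt (F count now 1)
Step 6: +1 fires, +1 burnt (F count now 1)
Step 7: +1 fires, +1 burnt (F count now 1)
Step 8: +0 fires, +1 burnt (F count now 0)
Fire out after step 8
Initially T: 13, now '.': 21
Total burnt (originally-T cells now '.'): 9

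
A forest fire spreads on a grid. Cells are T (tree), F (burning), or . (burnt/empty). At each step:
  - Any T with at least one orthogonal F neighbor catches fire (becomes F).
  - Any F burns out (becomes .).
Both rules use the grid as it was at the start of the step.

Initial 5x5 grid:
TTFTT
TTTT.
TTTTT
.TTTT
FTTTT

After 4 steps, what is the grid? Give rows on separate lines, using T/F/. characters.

Step 1: 4 trees catch fire, 2 burn out
  TF.FT
  TTFT.
  TTTTT
  .TTTT
  .FTTT
Step 2: 7 trees catch fire, 4 burn out
  F...F
  TF.F.
  TTFTT
  .FTTT
  ..FTT
Step 3: 5 trees catch fire, 7 burn out
  .....
  F....
  TF.FT
  ..FTT
  ...FT
Step 4: 4 trees catch fire, 5 burn out
  .....
  .....
  F...F
  ...FT
  ....F

.....
.....
F...F
...FT
....F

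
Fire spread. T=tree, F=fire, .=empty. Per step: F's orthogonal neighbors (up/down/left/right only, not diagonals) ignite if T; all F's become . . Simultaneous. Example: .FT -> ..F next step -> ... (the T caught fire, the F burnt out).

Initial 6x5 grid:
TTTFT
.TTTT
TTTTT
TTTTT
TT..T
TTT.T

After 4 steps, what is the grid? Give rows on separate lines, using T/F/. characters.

Step 1: 3 trees catch fire, 1 burn out
  TTF.F
  .TTFT
  TTTTT
  TTTTT
  TT..T
  TTT.T
Step 2: 4 trees catch fire, 3 burn out
  TF...
  .TF.F
  TTTFT
  TTTTT
  TT..T
  TTT.T
Step 3: 5 trees catch fire, 4 burn out
  F....
  .F...
  TTF.F
  TTTFT
  TT..T
  TTT.T
Step 4: 3 trees catch fire, 5 burn out
  .....
  .....
  TF...
  TTF.F
  TT..T
  TTT.T

.....
.....
TF...
TTF.F
TT..T
TTT.T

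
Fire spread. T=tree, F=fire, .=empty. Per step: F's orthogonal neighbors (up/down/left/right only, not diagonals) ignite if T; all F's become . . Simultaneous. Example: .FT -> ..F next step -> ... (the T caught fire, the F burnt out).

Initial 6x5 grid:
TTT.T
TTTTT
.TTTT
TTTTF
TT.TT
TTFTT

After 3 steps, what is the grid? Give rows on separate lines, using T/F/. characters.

Step 1: 5 trees catch fire, 2 burn out
  TTT.T
  TTTTT
  .TTTF
  TTTF.
  TT.TF
  TF.FT
Step 2: 7 trees catch fire, 5 burn out
  TTT.T
  TTTTF
  .TTF.
  TTF..
  TF.F.
  F...F
Step 3: 5 trees catch fire, 7 burn out
  TTT.F
  TTTF.
  .TF..
  TF...
  F....
  .....

TTT.F
TTTF.
.TF..
TF...
F....
.....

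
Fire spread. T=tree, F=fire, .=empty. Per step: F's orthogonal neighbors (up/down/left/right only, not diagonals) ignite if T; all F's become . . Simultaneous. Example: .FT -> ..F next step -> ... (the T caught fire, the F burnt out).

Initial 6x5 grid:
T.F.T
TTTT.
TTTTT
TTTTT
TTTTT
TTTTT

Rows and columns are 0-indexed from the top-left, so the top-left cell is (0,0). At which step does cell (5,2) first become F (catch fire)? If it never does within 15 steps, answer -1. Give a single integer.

Step 1: cell (5,2)='T' (+1 fires, +1 burnt)
Step 2: cell (5,2)='T' (+3 fires, +1 burnt)
Step 3: cell (5,2)='T' (+4 fires, +3 burnt)
Step 4: cell (5,2)='T' (+6 fires, +4 burnt)
Step 5: cell (5,2)='F' (+5 fires, +6 burnt)
  -> target ignites at step 5
Step 6: cell (5,2)='.' (+4 fires, +5 burnt)
Step 7: cell (5,2)='.' (+2 fires, +4 burnt)
Step 8: cell (5,2)='.' (+0 fires, +2 burnt)
  fire out at step 8

5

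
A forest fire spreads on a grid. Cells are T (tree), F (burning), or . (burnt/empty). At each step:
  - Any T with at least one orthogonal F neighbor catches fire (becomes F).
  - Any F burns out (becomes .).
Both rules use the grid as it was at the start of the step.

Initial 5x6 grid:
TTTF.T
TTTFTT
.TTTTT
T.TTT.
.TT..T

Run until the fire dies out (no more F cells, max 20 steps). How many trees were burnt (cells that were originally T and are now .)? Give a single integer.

Step 1: +4 fires, +2 burnt (F count now 4)
Step 2: +6 fires, +4 burnt (F count now 6)
Step 3: +7 fires, +6 burnt (F count now 7)
Step 4: +1 fires, +7 burnt (F count now 1)
Step 5: +1 fires, +1 burnt (F count now 1)
Step 6: +0 fires, +1 burnt (F count now 0)
Fire out after step 6
Initially T: 21, now '.': 28
Total burnt (originally-T cells now '.'): 19

Answer: 19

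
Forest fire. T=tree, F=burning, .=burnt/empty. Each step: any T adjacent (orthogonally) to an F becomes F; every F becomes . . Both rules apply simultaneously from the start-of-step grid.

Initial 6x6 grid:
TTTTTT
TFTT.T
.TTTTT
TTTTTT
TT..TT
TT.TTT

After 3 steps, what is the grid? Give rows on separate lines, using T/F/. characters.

Step 1: 4 trees catch fire, 1 burn out
  TFTTTT
  F.FT.T
  .FTTTT
  TTTTTT
  TT..TT
  TT.TTT
Step 2: 5 trees catch fire, 4 burn out
  F.FTTT
  ...F.T
  ..FTTT
  TFTTTT
  TT..TT
  TT.TTT
Step 3: 5 trees catch fire, 5 burn out
  ...FTT
  .....T
  ...FTT
  F.FTTT
  TF..TT
  TT.TTT

...FTT
.....T
...FTT
F.FTTT
TF..TT
TT.TTT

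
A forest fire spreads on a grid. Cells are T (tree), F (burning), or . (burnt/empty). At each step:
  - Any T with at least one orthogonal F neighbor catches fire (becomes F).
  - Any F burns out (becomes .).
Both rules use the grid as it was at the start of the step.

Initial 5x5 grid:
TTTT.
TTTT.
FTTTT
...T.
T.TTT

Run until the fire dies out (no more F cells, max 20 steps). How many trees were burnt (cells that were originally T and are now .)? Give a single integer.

Answer: 16

Derivation:
Step 1: +2 fires, +1 burnt (F count now 2)
Step 2: +3 fires, +2 burnt (F count now 3)
Step 3: +3 fires, +3 burnt (F count now 3)
Step 4: +4 fires, +3 burnt (F count now 4)
Step 5: +2 fires, +4 burnt (F count now 2)
Step 6: +2 fires, +2 burnt (F count now 2)
Step 7: +0 fires, +2 burnt (F count now 0)
Fire out after step 7
Initially T: 17, now '.': 24
Total burnt (originally-T cells now '.'): 16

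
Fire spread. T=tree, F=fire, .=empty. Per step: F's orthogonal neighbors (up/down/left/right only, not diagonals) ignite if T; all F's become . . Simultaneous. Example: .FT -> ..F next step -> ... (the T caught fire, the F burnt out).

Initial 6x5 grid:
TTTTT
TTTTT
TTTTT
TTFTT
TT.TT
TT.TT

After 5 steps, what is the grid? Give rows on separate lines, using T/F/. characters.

Step 1: 3 trees catch fire, 1 burn out
  TTTTT
  TTTTT
  TTFTT
  TF.FT
  TT.TT
  TT.TT
Step 2: 7 trees catch fire, 3 burn out
  TTTTT
  TTFTT
  TF.FT
  F...F
  TF.FT
  TT.TT
Step 3: 9 trees catch fire, 7 burn out
  TTFTT
  TF.FT
  F...F
  .....
  F...F
  TF.FT
Step 4: 6 trees catch fire, 9 burn out
  TF.FT
  F...F
  .....
  .....
  .....
  F...F
Step 5: 2 trees catch fire, 6 burn out
  F...F
  .....
  .....
  .....
  .....
  .....

F...F
.....
.....
.....
.....
.....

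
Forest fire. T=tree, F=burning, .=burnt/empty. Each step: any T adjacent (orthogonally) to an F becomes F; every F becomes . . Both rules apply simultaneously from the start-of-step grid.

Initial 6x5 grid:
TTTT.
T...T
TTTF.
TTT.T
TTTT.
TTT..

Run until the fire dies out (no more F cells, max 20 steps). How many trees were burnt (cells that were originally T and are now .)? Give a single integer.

Step 1: +1 fires, +1 burnt (F count now 1)
Step 2: +2 fires, +1 burnt (F count now 2)
Step 3: +3 fires, +2 burnt (F count now 3)
Step 4: +5 fires, +3 burnt (F count now 5)
Step 5: +3 fires, +5 burnt (F count now 3)
Step 6: +2 fires, +3 burnt (F count now 2)
Step 7: +1 fires, +2 burnt (F count now 1)
Step 8: +1 fires, +1 burnt (F count now 1)
Step 9: +0 fires, +1 burnt (F count now 0)
Fire out after step 9
Initially T: 20, now '.': 28
Total burnt (originally-T cells now '.'): 18

Answer: 18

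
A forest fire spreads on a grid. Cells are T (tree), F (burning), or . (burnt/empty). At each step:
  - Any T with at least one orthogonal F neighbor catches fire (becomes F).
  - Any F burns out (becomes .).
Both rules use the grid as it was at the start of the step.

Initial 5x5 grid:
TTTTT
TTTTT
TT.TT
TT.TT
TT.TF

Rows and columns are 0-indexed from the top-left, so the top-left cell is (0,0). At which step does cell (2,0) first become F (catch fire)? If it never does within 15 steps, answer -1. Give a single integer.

Step 1: cell (2,0)='T' (+2 fires, +1 burnt)
Step 2: cell (2,0)='T' (+2 fires, +2 burnt)
Step 3: cell (2,0)='T' (+2 fires, +2 burnt)
Step 4: cell (2,0)='T' (+2 fires, +2 burnt)
Step 5: cell (2,0)='T' (+2 fires, +2 burnt)
Step 6: cell (2,0)='T' (+2 fires, +2 burnt)
Step 7: cell (2,0)='T' (+3 fires, +2 burnt)
Step 8: cell (2,0)='F' (+3 fires, +3 burnt)
  -> target ignites at step 8
Step 9: cell (2,0)='.' (+2 fires, +3 burnt)
Step 10: cell (2,0)='.' (+1 fires, +2 burnt)
Step 11: cell (2,0)='.' (+0 fires, +1 burnt)
  fire out at step 11

8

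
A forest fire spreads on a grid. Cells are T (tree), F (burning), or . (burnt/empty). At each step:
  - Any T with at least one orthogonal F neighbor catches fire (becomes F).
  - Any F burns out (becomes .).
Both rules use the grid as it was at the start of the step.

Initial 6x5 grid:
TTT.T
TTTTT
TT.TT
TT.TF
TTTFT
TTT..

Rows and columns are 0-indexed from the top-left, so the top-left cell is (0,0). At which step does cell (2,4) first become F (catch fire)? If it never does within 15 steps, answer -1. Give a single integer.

Step 1: cell (2,4)='F' (+4 fires, +2 burnt)
  -> target ignites at step 1
Step 2: cell (2,4)='.' (+4 fires, +4 burnt)
Step 3: cell (2,4)='.' (+5 fires, +4 burnt)
Step 4: cell (2,4)='.' (+4 fires, +5 burnt)
Step 5: cell (2,4)='.' (+3 fires, +4 burnt)
Step 6: cell (2,4)='.' (+2 fires, +3 burnt)
Step 7: cell (2,4)='.' (+1 fires, +2 burnt)
Step 8: cell (2,4)='.' (+0 fires, +1 burnt)
  fire out at step 8

1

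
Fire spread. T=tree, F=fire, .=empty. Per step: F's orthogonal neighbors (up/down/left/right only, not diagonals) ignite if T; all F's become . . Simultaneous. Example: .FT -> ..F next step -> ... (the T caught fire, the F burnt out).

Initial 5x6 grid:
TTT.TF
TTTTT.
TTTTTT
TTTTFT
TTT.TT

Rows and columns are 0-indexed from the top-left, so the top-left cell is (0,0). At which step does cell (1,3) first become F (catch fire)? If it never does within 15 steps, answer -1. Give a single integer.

Step 1: cell (1,3)='T' (+5 fires, +2 burnt)
Step 2: cell (1,3)='T' (+5 fires, +5 burnt)
Step 3: cell (1,3)='F' (+4 fires, +5 burnt)
  -> target ignites at step 3
Step 4: cell (1,3)='.' (+4 fires, +4 burnt)
Step 5: cell (1,3)='.' (+4 fires, +4 burnt)
Step 6: cell (1,3)='.' (+2 fires, +4 burnt)
Step 7: cell (1,3)='.' (+1 fires, +2 burnt)
Step 8: cell (1,3)='.' (+0 fires, +1 burnt)
  fire out at step 8

3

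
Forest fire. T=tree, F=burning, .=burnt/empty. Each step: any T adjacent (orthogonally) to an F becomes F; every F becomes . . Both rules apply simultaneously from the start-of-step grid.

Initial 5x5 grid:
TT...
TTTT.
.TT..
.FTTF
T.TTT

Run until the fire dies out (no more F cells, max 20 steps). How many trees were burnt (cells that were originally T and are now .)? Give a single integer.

Answer: 13

Derivation:
Step 1: +4 fires, +2 burnt (F count now 4)
Step 2: +4 fires, +4 burnt (F count now 4)
Step 3: +3 fires, +4 burnt (F count now 3)
Step 4: +2 fires, +3 burnt (F count now 2)
Step 5: +0 fires, +2 burnt (F count now 0)
Fire out after step 5
Initially T: 14, now '.': 24
Total burnt (originally-T cells now '.'): 13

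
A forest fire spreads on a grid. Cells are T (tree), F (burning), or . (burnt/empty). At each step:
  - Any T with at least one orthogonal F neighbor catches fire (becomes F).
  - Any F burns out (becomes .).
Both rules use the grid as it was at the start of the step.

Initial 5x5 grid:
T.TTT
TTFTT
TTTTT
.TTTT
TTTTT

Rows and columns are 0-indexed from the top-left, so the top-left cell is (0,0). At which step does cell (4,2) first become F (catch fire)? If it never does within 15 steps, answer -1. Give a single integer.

Step 1: cell (4,2)='T' (+4 fires, +1 burnt)
Step 2: cell (4,2)='T' (+6 fires, +4 burnt)
Step 3: cell (4,2)='F' (+7 fires, +6 burnt)
  -> target ignites at step 3
Step 4: cell (4,2)='.' (+3 fires, +7 burnt)
Step 5: cell (4,2)='.' (+2 fires, +3 burnt)
Step 6: cell (4,2)='.' (+0 fires, +2 burnt)
  fire out at step 6

3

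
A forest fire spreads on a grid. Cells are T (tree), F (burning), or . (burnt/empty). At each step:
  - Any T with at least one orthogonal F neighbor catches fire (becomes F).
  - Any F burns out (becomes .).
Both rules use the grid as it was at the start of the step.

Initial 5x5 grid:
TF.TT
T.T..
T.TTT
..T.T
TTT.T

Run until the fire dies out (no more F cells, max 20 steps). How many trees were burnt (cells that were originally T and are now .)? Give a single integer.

Step 1: +1 fires, +1 burnt (F count now 1)
Step 2: +1 fires, +1 burnt (F count now 1)
Step 3: +1 fires, +1 burnt (F count now 1)
Step 4: +0 fires, +1 burnt (F count now 0)
Fire out after step 4
Initially T: 15, now '.': 13
Total burnt (originally-T cells now '.'): 3

Answer: 3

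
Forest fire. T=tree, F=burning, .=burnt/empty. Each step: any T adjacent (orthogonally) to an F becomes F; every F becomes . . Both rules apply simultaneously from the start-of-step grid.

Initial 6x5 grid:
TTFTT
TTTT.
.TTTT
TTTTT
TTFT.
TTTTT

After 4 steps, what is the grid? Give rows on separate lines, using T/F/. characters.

Step 1: 7 trees catch fire, 2 burn out
  TF.FT
  TTFT.
  .TTTT
  TTFTT
  TF.F.
  TTFTT
Step 2: 10 trees catch fire, 7 burn out
  F...F
  TF.F.
  .TFTT
  TF.FT
  F....
  TF.FT
Step 3: 7 trees catch fire, 10 burn out
  .....
  F....
  .F.FT
  F...F
  .....
  F...F
Step 4: 1 trees catch fire, 7 burn out
  .....
  .....
  ....F
  .....
  .....
  .....

.....
.....
....F
.....
.....
.....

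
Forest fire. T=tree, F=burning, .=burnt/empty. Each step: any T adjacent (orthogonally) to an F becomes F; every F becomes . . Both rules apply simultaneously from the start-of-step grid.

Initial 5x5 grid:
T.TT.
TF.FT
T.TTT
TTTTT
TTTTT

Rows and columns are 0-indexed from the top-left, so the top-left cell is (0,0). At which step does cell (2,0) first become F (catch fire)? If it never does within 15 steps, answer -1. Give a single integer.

Step 1: cell (2,0)='T' (+4 fires, +2 burnt)
Step 2: cell (2,0)='F' (+6 fires, +4 burnt)
  -> target ignites at step 2
Step 3: cell (2,0)='.' (+4 fires, +6 burnt)
Step 4: cell (2,0)='.' (+4 fires, +4 burnt)
Step 5: cell (2,0)='.' (+1 fires, +4 burnt)
Step 6: cell (2,0)='.' (+0 fires, +1 burnt)
  fire out at step 6

2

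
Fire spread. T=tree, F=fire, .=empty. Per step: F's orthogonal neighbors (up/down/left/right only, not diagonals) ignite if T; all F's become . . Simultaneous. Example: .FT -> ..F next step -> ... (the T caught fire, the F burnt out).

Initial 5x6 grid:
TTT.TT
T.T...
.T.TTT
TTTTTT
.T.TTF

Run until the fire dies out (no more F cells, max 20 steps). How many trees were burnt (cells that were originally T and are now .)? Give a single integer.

Answer: 13

Derivation:
Step 1: +2 fires, +1 burnt (F count now 2)
Step 2: +3 fires, +2 burnt (F count now 3)
Step 3: +2 fires, +3 burnt (F count now 2)
Step 4: +2 fires, +2 burnt (F count now 2)
Step 5: +1 fires, +2 burnt (F count now 1)
Step 6: +3 fires, +1 burnt (F count now 3)
Step 7: +0 fires, +3 burnt (F count now 0)
Fire out after step 7
Initially T: 20, now '.': 23
Total burnt (originally-T cells now '.'): 13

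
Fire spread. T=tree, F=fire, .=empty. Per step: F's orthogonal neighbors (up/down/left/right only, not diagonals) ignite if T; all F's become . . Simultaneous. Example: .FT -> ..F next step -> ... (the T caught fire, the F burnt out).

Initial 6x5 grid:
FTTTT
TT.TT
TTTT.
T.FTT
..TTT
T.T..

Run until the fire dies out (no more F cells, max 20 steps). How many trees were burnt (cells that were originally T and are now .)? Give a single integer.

Answer: 19

Derivation:
Step 1: +5 fires, +2 burnt (F count now 5)
Step 2: +8 fires, +5 burnt (F count now 8)
Step 3: +4 fires, +8 burnt (F count now 4)
Step 4: +2 fires, +4 burnt (F count now 2)
Step 5: +0 fires, +2 burnt (F count now 0)
Fire out after step 5
Initially T: 20, now '.': 29
Total burnt (originally-T cells now '.'): 19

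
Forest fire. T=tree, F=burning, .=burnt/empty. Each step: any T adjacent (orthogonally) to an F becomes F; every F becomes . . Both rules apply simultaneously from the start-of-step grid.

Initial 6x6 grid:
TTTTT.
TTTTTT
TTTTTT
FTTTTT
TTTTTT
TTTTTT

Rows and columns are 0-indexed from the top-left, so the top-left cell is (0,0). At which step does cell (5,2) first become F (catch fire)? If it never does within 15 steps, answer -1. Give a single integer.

Step 1: cell (5,2)='T' (+3 fires, +1 burnt)
Step 2: cell (5,2)='T' (+5 fires, +3 burnt)
Step 3: cell (5,2)='T' (+6 fires, +5 burnt)
Step 4: cell (5,2)='F' (+6 fires, +6 burnt)
  -> target ignites at step 4
Step 5: cell (5,2)='.' (+6 fires, +6 burnt)
Step 6: cell (5,2)='.' (+5 fires, +6 burnt)
Step 7: cell (5,2)='.' (+3 fires, +5 burnt)
Step 8: cell (5,2)='.' (+0 fires, +3 burnt)
  fire out at step 8

4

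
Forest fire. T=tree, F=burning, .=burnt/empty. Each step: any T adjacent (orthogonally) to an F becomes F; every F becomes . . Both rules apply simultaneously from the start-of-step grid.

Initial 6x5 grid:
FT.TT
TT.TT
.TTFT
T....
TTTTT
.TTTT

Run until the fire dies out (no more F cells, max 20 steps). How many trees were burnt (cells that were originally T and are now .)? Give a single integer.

Answer: 10

Derivation:
Step 1: +5 fires, +2 burnt (F count now 5)
Step 2: +4 fires, +5 burnt (F count now 4)
Step 3: +1 fires, +4 burnt (F count now 1)
Step 4: +0 fires, +1 burnt (F count now 0)
Fire out after step 4
Initially T: 20, now '.': 20
Total burnt (originally-T cells now '.'): 10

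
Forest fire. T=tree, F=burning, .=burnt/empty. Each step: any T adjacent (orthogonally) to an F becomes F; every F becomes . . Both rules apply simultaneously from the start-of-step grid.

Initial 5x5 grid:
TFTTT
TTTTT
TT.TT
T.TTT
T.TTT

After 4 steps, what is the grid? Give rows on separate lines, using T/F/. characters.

Step 1: 3 trees catch fire, 1 burn out
  F.FTT
  TFTTT
  TT.TT
  T.TTT
  T.TTT
Step 2: 4 trees catch fire, 3 burn out
  ...FT
  F.FTT
  TF.TT
  T.TTT
  T.TTT
Step 3: 3 trees catch fire, 4 burn out
  ....F
  ...FT
  F..TT
  T.TTT
  T.TTT
Step 4: 3 trees catch fire, 3 burn out
  .....
  ....F
  ...FT
  F.TTT
  T.TTT

.....
....F
...FT
F.TTT
T.TTT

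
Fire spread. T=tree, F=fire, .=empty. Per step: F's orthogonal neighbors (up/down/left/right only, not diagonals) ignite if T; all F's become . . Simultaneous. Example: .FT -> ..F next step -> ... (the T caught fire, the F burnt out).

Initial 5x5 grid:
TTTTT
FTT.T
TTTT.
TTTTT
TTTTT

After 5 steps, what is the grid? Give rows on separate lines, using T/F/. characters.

Step 1: 3 trees catch fire, 1 burn out
  FTTTT
  .FT.T
  FTTT.
  TTTTT
  TTTTT
Step 2: 4 trees catch fire, 3 burn out
  .FTTT
  ..F.T
  .FTT.
  FTTTT
  TTTTT
Step 3: 4 trees catch fire, 4 burn out
  ..FTT
  ....T
  ..FT.
  .FTTT
  FTTTT
Step 4: 4 trees catch fire, 4 burn out
  ...FT
  ....T
  ...F.
  ..FTT
  .FTTT
Step 5: 3 trees catch fire, 4 burn out
  ....F
  ....T
  .....
  ...FT
  ..FTT

....F
....T
.....
...FT
..FTT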